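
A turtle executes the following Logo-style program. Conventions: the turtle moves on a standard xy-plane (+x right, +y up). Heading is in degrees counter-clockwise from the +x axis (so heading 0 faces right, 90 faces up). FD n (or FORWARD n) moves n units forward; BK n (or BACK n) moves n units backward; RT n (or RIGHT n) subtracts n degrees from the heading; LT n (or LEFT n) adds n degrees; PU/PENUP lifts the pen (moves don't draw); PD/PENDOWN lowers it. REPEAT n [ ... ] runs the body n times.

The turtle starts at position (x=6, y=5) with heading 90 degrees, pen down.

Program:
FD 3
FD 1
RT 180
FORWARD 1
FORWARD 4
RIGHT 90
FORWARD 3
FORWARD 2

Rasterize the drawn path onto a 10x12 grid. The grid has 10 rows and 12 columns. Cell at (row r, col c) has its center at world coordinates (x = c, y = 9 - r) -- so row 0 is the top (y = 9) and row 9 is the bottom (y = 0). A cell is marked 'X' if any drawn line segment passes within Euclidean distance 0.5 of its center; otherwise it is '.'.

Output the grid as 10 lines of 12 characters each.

Answer: ......X.....
......X.....
......X.....
......X.....
......X.....
.XXXXXX.....
............
............
............
............

Derivation:
Segment 0: (6,5) -> (6,8)
Segment 1: (6,8) -> (6,9)
Segment 2: (6,9) -> (6,8)
Segment 3: (6,8) -> (6,4)
Segment 4: (6,4) -> (3,4)
Segment 5: (3,4) -> (1,4)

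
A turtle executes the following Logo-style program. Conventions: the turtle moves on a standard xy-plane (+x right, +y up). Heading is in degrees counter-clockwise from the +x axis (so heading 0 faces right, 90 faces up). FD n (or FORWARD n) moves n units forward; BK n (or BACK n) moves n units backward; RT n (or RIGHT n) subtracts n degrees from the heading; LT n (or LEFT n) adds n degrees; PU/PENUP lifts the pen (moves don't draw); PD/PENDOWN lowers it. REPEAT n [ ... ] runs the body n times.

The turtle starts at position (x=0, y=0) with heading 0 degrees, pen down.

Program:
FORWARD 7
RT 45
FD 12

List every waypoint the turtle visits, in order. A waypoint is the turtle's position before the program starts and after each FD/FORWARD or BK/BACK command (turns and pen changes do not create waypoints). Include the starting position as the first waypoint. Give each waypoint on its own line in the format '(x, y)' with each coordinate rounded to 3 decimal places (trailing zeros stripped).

Answer: (0, 0)
(7, 0)
(15.485, -8.485)

Derivation:
Executing turtle program step by step:
Start: pos=(0,0), heading=0, pen down
FD 7: (0,0) -> (7,0) [heading=0, draw]
RT 45: heading 0 -> 315
FD 12: (7,0) -> (15.485,-8.485) [heading=315, draw]
Final: pos=(15.485,-8.485), heading=315, 2 segment(s) drawn
Waypoints (3 total):
(0, 0)
(7, 0)
(15.485, -8.485)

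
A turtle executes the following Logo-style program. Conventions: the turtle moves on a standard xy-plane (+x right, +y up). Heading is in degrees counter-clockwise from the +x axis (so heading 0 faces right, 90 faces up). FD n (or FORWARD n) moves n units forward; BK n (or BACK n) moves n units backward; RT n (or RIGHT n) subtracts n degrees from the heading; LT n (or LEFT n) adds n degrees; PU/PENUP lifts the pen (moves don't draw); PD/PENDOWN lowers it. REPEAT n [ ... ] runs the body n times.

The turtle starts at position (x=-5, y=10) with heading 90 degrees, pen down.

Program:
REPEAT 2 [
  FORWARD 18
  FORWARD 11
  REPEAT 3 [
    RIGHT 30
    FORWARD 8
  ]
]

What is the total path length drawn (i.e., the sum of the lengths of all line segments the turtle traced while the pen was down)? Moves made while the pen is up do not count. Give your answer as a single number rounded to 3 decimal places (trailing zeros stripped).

Executing turtle program step by step:
Start: pos=(-5,10), heading=90, pen down
REPEAT 2 [
  -- iteration 1/2 --
  FD 18: (-5,10) -> (-5,28) [heading=90, draw]
  FD 11: (-5,28) -> (-5,39) [heading=90, draw]
  REPEAT 3 [
    -- iteration 1/3 --
    RT 30: heading 90 -> 60
    FD 8: (-5,39) -> (-1,45.928) [heading=60, draw]
    -- iteration 2/3 --
    RT 30: heading 60 -> 30
    FD 8: (-1,45.928) -> (5.928,49.928) [heading=30, draw]
    -- iteration 3/3 --
    RT 30: heading 30 -> 0
    FD 8: (5.928,49.928) -> (13.928,49.928) [heading=0, draw]
  ]
  -- iteration 2/2 --
  FD 18: (13.928,49.928) -> (31.928,49.928) [heading=0, draw]
  FD 11: (31.928,49.928) -> (42.928,49.928) [heading=0, draw]
  REPEAT 3 [
    -- iteration 1/3 --
    RT 30: heading 0 -> 330
    FD 8: (42.928,49.928) -> (49.856,45.928) [heading=330, draw]
    -- iteration 2/3 --
    RT 30: heading 330 -> 300
    FD 8: (49.856,45.928) -> (53.856,39) [heading=300, draw]
    -- iteration 3/3 --
    RT 30: heading 300 -> 270
    FD 8: (53.856,39) -> (53.856,31) [heading=270, draw]
  ]
]
Final: pos=(53.856,31), heading=270, 10 segment(s) drawn

Segment lengths:
  seg 1: (-5,10) -> (-5,28), length = 18
  seg 2: (-5,28) -> (-5,39), length = 11
  seg 3: (-5,39) -> (-1,45.928), length = 8
  seg 4: (-1,45.928) -> (5.928,49.928), length = 8
  seg 5: (5.928,49.928) -> (13.928,49.928), length = 8
  seg 6: (13.928,49.928) -> (31.928,49.928), length = 18
  seg 7: (31.928,49.928) -> (42.928,49.928), length = 11
  seg 8: (42.928,49.928) -> (49.856,45.928), length = 8
  seg 9: (49.856,45.928) -> (53.856,39), length = 8
  seg 10: (53.856,39) -> (53.856,31), length = 8
Total = 106

Answer: 106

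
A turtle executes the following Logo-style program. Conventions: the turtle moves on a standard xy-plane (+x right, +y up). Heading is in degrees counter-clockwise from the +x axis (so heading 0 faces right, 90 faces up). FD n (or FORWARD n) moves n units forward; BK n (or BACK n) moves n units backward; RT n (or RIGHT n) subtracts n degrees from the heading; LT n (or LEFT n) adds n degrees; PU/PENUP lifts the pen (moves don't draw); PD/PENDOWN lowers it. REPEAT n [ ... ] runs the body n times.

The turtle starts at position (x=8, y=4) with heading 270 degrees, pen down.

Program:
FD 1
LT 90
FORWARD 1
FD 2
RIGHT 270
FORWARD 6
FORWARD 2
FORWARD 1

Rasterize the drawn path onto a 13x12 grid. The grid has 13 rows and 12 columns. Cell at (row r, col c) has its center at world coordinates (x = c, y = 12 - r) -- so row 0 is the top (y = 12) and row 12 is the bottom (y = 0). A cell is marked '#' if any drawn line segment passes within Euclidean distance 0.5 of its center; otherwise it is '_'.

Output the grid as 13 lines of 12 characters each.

Answer: ___________#
___________#
___________#
___________#
___________#
___________#
___________#
___________#
________#__#
________####
____________
____________
____________

Derivation:
Segment 0: (8,4) -> (8,3)
Segment 1: (8,3) -> (9,3)
Segment 2: (9,3) -> (11,3)
Segment 3: (11,3) -> (11,9)
Segment 4: (11,9) -> (11,11)
Segment 5: (11,11) -> (11,12)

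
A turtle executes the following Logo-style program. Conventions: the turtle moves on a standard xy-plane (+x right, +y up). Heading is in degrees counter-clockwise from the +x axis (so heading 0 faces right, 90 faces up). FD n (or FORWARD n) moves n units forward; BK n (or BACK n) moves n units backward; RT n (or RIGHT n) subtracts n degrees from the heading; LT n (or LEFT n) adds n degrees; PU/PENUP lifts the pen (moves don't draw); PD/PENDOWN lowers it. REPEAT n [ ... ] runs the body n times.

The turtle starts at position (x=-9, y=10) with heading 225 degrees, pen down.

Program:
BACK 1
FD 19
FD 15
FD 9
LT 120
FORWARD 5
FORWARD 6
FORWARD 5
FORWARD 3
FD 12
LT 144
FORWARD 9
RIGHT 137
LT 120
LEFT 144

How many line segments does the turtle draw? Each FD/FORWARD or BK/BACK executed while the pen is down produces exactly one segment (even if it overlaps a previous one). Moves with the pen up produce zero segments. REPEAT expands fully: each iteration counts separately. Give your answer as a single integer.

Executing turtle program step by step:
Start: pos=(-9,10), heading=225, pen down
BK 1: (-9,10) -> (-8.293,10.707) [heading=225, draw]
FD 19: (-8.293,10.707) -> (-21.728,-2.728) [heading=225, draw]
FD 15: (-21.728,-2.728) -> (-32.335,-13.335) [heading=225, draw]
FD 9: (-32.335,-13.335) -> (-38.698,-19.698) [heading=225, draw]
LT 120: heading 225 -> 345
FD 5: (-38.698,-19.698) -> (-33.869,-20.993) [heading=345, draw]
FD 6: (-33.869,-20.993) -> (-28.073,-22.545) [heading=345, draw]
FD 5: (-28.073,-22.545) -> (-23.244,-23.84) [heading=345, draw]
FD 3: (-23.244,-23.84) -> (-20.346,-24.616) [heading=345, draw]
FD 12: (-20.346,-24.616) -> (-8.755,-27.722) [heading=345, draw]
LT 144: heading 345 -> 129
FD 9: (-8.755,-27.722) -> (-14.419,-20.728) [heading=129, draw]
RT 137: heading 129 -> 352
LT 120: heading 352 -> 112
LT 144: heading 112 -> 256
Final: pos=(-14.419,-20.728), heading=256, 10 segment(s) drawn
Segments drawn: 10

Answer: 10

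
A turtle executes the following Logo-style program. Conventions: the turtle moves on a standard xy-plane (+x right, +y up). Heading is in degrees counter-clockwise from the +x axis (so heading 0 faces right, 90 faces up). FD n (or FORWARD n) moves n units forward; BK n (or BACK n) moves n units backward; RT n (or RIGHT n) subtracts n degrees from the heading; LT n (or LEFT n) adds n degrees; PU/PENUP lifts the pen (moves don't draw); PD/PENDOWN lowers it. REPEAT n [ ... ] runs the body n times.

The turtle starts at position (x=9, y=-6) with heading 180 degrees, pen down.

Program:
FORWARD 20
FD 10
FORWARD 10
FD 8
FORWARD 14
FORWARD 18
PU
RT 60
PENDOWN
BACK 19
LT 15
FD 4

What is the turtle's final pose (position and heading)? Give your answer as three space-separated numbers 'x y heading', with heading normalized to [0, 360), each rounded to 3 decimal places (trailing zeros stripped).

Executing turtle program step by step:
Start: pos=(9,-6), heading=180, pen down
FD 20: (9,-6) -> (-11,-6) [heading=180, draw]
FD 10: (-11,-6) -> (-21,-6) [heading=180, draw]
FD 10: (-21,-6) -> (-31,-6) [heading=180, draw]
FD 8: (-31,-6) -> (-39,-6) [heading=180, draw]
FD 14: (-39,-6) -> (-53,-6) [heading=180, draw]
FD 18: (-53,-6) -> (-71,-6) [heading=180, draw]
PU: pen up
RT 60: heading 180 -> 120
PD: pen down
BK 19: (-71,-6) -> (-61.5,-22.454) [heading=120, draw]
LT 15: heading 120 -> 135
FD 4: (-61.5,-22.454) -> (-64.328,-19.626) [heading=135, draw]
Final: pos=(-64.328,-19.626), heading=135, 8 segment(s) drawn

Answer: -64.328 -19.626 135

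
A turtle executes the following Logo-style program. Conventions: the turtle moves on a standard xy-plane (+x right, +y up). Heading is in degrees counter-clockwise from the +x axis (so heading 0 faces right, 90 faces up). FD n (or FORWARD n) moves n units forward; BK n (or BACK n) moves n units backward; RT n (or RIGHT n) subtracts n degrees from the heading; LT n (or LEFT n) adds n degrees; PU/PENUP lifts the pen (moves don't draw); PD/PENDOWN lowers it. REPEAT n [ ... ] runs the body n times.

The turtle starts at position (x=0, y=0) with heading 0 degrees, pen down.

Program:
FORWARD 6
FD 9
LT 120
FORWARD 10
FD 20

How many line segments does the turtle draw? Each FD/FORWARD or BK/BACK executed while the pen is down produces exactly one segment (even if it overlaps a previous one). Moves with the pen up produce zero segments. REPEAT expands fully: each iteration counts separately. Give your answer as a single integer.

Answer: 4

Derivation:
Executing turtle program step by step:
Start: pos=(0,0), heading=0, pen down
FD 6: (0,0) -> (6,0) [heading=0, draw]
FD 9: (6,0) -> (15,0) [heading=0, draw]
LT 120: heading 0 -> 120
FD 10: (15,0) -> (10,8.66) [heading=120, draw]
FD 20: (10,8.66) -> (0,25.981) [heading=120, draw]
Final: pos=(0,25.981), heading=120, 4 segment(s) drawn
Segments drawn: 4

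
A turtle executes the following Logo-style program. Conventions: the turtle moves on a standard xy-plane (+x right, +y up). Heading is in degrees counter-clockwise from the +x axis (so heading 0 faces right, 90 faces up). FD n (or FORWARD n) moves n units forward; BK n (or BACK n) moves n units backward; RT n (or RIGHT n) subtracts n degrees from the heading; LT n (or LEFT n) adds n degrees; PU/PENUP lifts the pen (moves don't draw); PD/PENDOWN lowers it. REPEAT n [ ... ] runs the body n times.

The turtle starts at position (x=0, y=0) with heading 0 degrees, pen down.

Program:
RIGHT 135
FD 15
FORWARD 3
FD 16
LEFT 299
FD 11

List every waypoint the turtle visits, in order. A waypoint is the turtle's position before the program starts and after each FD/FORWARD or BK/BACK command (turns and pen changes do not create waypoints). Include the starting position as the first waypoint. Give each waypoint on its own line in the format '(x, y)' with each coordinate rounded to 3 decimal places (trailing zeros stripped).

Answer: (0, 0)
(-10.607, -10.607)
(-12.728, -12.728)
(-24.042, -24.042)
(-34.616, -21.01)

Derivation:
Executing turtle program step by step:
Start: pos=(0,0), heading=0, pen down
RT 135: heading 0 -> 225
FD 15: (0,0) -> (-10.607,-10.607) [heading=225, draw]
FD 3: (-10.607,-10.607) -> (-12.728,-12.728) [heading=225, draw]
FD 16: (-12.728,-12.728) -> (-24.042,-24.042) [heading=225, draw]
LT 299: heading 225 -> 164
FD 11: (-24.042,-24.042) -> (-34.616,-21.01) [heading=164, draw]
Final: pos=(-34.616,-21.01), heading=164, 4 segment(s) drawn
Waypoints (5 total):
(0, 0)
(-10.607, -10.607)
(-12.728, -12.728)
(-24.042, -24.042)
(-34.616, -21.01)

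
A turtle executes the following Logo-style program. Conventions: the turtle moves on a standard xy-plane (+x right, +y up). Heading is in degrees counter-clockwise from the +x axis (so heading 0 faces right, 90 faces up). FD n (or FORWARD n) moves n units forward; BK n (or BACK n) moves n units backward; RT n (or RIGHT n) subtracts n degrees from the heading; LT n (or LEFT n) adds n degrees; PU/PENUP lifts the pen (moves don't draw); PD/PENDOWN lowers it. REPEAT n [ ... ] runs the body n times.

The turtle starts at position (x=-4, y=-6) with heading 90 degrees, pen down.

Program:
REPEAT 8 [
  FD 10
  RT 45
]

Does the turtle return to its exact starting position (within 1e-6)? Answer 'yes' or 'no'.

Executing turtle program step by step:
Start: pos=(-4,-6), heading=90, pen down
REPEAT 8 [
  -- iteration 1/8 --
  FD 10: (-4,-6) -> (-4,4) [heading=90, draw]
  RT 45: heading 90 -> 45
  -- iteration 2/8 --
  FD 10: (-4,4) -> (3.071,11.071) [heading=45, draw]
  RT 45: heading 45 -> 0
  -- iteration 3/8 --
  FD 10: (3.071,11.071) -> (13.071,11.071) [heading=0, draw]
  RT 45: heading 0 -> 315
  -- iteration 4/8 --
  FD 10: (13.071,11.071) -> (20.142,4) [heading=315, draw]
  RT 45: heading 315 -> 270
  -- iteration 5/8 --
  FD 10: (20.142,4) -> (20.142,-6) [heading=270, draw]
  RT 45: heading 270 -> 225
  -- iteration 6/8 --
  FD 10: (20.142,-6) -> (13.071,-13.071) [heading=225, draw]
  RT 45: heading 225 -> 180
  -- iteration 7/8 --
  FD 10: (13.071,-13.071) -> (3.071,-13.071) [heading=180, draw]
  RT 45: heading 180 -> 135
  -- iteration 8/8 --
  FD 10: (3.071,-13.071) -> (-4,-6) [heading=135, draw]
  RT 45: heading 135 -> 90
]
Final: pos=(-4,-6), heading=90, 8 segment(s) drawn

Start position: (-4, -6)
Final position: (-4, -6)
Distance = 0; < 1e-6 -> CLOSED

Answer: yes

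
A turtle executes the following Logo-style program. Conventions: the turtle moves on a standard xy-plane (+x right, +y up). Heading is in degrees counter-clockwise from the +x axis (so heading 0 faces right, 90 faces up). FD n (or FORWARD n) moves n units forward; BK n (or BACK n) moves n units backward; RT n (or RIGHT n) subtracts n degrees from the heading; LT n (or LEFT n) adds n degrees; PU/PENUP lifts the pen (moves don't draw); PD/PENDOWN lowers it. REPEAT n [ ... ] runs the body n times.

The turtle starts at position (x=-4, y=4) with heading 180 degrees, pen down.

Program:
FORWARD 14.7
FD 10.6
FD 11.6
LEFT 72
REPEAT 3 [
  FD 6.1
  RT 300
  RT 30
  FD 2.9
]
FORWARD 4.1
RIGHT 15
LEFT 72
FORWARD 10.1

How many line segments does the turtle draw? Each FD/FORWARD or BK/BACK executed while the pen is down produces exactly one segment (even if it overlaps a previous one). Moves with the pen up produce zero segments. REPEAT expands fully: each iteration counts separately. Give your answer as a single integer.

Executing turtle program step by step:
Start: pos=(-4,4), heading=180, pen down
FD 14.7: (-4,4) -> (-18.7,4) [heading=180, draw]
FD 10.6: (-18.7,4) -> (-29.3,4) [heading=180, draw]
FD 11.6: (-29.3,4) -> (-40.9,4) [heading=180, draw]
LT 72: heading 180 -> 252
REPEAT 3 [
  -- iteration 1/3 --
  FD 6.1: (-40.9,4) -> (-42.785,-1.801) [heading=252, draw]
  RT 300: heading 252 -> 312
  RT 30: heading 312 -> 282
  FD 2.9: (-42.785,-1.801) -> (-42.182,-4.638) [heading=282, draw]
  -- iteration 2/3 --
  FD 6.1: (-42.182,-4.638) -> (-40.914,-10.605) [heading=282, draw]
  RT 300: heading 282 -> 342
  RT 30: heading 342 -> 312
  FD 2.9: (-40.914,-10.605) -> (-38.973,-12.76) [heading=312, draw]
  -- iteration 3/3 --
  FD 6.1: (-38.973,-12.76) -> (-34.892,-17.293) [heading=312, draw]
  RT 300: heading 312 -> 12
  RT 30: heading 12 -> 342
  FD 2.9: (-34.892,-17.293) -> (-32.134,-18.189) [heading=342, draw]
]
FD 4.1: (-32.134,-18.189) -> (-28.234,-19.456) [heading=342, draw]
RT 15: heading 342 -> 327
LT 72: heading 327 -> 39
FD 10.1: (-28.234,-19.456) -> (-20.385,-13.1) [heading=39, draw]
Final: pos=(-20.385,-13.1), heading=39, 11 segment(s) drawn
Segments drawn: 11

Answer: 11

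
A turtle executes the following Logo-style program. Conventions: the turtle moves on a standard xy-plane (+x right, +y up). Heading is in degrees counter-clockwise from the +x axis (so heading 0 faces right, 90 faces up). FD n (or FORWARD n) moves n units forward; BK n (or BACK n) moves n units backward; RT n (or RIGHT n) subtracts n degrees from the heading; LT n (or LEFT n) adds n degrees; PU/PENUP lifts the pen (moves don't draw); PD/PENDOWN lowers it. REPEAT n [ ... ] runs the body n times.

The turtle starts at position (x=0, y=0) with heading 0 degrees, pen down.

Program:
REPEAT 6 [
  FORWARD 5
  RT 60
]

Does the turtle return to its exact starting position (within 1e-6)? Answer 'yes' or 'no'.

Answer: yes

Derivation:
Executing turtle program step by step:
Start: pos=(0,0), heading=0, pen down
REPEAT 6 [
  -- iteration 1/6 --
  FD 5: (0,0) -> (5,0) [heading=0, draw]
  RT 60: heading 0 -> 300
  -- iteration 2/6 --
  FD 5: (5,0) -> (7.5,-4.33) [heading=300, draw]
  RT 60: heading 300 -> 240
  -- iteration 3/6 --
  FD 5: (7.5,-4.33) -> (5,-8.66) [heading=240, draw]
  RT 60: heading 240 -> 180
  -- iteration 4/6 --
  FD 5: (5,-8.66) -> (0,-8.66) [heading=180, draw]
  RT 60: heading 180 -> 120
  -- iteration 5/6 --
  FD 5: (0,-8.66) -> (-2.5,-4.33) [heading=120, draw]
  RT 60: heading 120 -> 60
  -- iteration 6/6 --
  FD 5: (-2.5,-4.33) -> (0,0) [heading=60, draw]
  RT 60: heading 60 -> 0
]
Final: pos=(0,0), heading=0, 6 segment(s) drawn

Start position: (0, 0)
Final position: (0, 0)
Distance = 0; < 1e-6 -> CLOSED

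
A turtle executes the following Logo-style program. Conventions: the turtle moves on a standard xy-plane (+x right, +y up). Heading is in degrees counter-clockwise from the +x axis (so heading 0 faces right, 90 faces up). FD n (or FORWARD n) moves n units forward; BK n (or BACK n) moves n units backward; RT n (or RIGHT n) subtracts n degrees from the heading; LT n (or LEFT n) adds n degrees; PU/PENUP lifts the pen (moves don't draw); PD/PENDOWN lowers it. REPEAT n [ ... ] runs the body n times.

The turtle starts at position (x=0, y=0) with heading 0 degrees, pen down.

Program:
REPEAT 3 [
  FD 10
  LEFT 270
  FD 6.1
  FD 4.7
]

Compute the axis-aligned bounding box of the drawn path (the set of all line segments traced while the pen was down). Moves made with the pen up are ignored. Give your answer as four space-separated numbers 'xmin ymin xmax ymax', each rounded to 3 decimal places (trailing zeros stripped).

Answer: -10.8 -20.8 10 0

Derivation:
Executing turtle program step by step:
Start: pos=(0,0), heading=0, pen down
REPEAT 3 [
  -- iteration 1/3 --
  FD 10: (0,0) -> (10,0) [heading=0, draw]
  LT 270: heading 0 -> 270
  FD 6.1: (10,0) -> (10,-6.1) [heading=270, draw]
  FD 4.7: (10,-6.1) -> (10,-10.8) [heading=270, draw]
  -- iteration 2/3 --
  FD 10: (10,-10.8) -> (10,-20.8) [heading=270, draw]
  LT 270: heading 270 -> 180
  FD 6.1: (10,-20.8) -> (3.9,-20.8) [heading=180, draw]
  FD 4.7: (3.9,-20.8) -> (-0.8,-20.8) [heading=180, draw]
  -- iteration 3/3 --
  FD 10: (-0.8,-20.8) -> (-10.8,-20.8) [heading=180, draw]
  LT 270: heading 180 -> 90
  FD 6.1: (-10.8,-20.8) -> (-10.8,-14.7) [heading=90, draw]
  FD 4.7: (-10.8,-14.7) -> (-10.8,-10) [heading=90, draw]
]
Final: pos=(-10.8,-10), heading=90, 9 segment(s) drawn

Segment endpoints: x in {-10.8, -10.8, -10.8, -0.8, 0, 3.9, 10, 10, 10}, y in {-20.8, -20.8, -20.8, -14.7, -10.8, -10, -6.1, 0}
xmin=-10.8, ymin=-20.8, xmax=10, ymax=0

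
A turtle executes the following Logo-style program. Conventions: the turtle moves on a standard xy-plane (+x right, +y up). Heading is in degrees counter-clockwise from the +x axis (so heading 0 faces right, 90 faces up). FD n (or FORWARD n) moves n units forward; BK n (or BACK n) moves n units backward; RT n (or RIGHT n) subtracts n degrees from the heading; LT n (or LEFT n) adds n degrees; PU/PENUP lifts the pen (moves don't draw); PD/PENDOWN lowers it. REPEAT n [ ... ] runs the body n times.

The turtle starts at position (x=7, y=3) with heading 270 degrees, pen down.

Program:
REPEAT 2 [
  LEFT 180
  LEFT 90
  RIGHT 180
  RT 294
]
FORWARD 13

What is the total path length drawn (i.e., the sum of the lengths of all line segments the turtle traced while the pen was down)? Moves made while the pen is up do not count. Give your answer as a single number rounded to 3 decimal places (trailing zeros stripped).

Executing turtle program step by step:
Start: pos=(7,3), heading=270, pen down
REPEAT 2 [
  -- iteration 1/2 --
  LT 180: heading 270 -> 90
  LT 90: heading 90 -> 180
  RT 180: heading 180 -> 0
  RT 294: heading 0 -> 66
  -- iteration 2/2 --
  LT 180: heading 66 -> 246
  LT 90: heading 246 -> 336
  RT 180: heading 336 -> 156
  RT 294: heading 156 -> 222
]
FD 13: (7,3) -> (-2.661,-5.699) [heading=222, draw]
Final: pos=(-2.661,-5.699), heading=222, 1 segment(s) drawn

Segment lengths:
  seg 1: (7,3) -> (-2.661,-5.699), length = 13
Total = 13

Answer: 13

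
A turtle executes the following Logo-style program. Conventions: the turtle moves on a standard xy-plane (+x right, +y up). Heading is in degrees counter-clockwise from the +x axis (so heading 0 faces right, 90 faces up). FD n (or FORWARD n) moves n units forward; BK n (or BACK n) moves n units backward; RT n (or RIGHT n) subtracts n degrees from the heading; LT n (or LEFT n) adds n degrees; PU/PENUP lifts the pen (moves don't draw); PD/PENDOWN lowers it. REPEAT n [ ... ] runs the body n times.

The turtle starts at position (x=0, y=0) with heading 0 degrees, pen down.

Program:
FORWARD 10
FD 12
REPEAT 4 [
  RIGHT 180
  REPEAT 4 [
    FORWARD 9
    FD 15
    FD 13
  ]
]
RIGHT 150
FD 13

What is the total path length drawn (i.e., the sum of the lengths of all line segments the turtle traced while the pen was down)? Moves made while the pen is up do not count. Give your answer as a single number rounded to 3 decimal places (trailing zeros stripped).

Answer: 627

Derivation:
Executing turtle program step by step:
Start: pos=(0,0), heading=0, pen down
FD 10: (0,0) -> (10,0) [heading=0, draw]
FD 12: (10,0) -> (22,0) [heading=0, draw]
REPEAT 4 [
  -- iteration 1/4 --
  RT 180: heading 0 -> 180
  REPEAT 4 [
    -- iteration 1/4 --
    FD 9: (22,0) -> (13,0) [heading=180, draw]
    FD 15: (13,0) -> (-2,0) [heading=180, draw]
    FD 13: (-2,0) -> (-15,0) [heading=180, draw]
    -- iteration 2/4 --
    FD 9: (-15,0) -> (-24,0) [heading=180, draw]
    FD 15: (-24,0) -> (-39,0) [heading=180, draw]
    FD 13: (-39,0) -> (-52,0) [heading=180, draw]
    -- iteration 3/4 --
    FD 9: (-52,0) -> (-61,0) [heading=180, draw]
    FD 15: (-61,0) -> (-76,0) [heading=180, draw]
    FD 13: (-76,0) -> (-89,0) [heading=180, draw]
    -- iteration 4/4 --
    FD 9: (-89,0) -> (-98,0) [heading=180, draw]
    FD 15: (-98,0) -> (-113,0) [heading=180, draw]
    FD 13: (-113,0) -> (-126,0) [heading=180, draw]
  ]
  -- iteration 2/4 --
  RT 180: heading 180 -> 0
  REPEAT 4 [
    -- iteration 1/4 --
    FD 9: (-126,0) -> (-117,0) [heading=0, draw]
    FD 15: (-117,0) -> (-102,0) [heading=0, draw]
    FD 13: (-102,0) -> (-89,0) [heading=0, draw]
    -- iteration 2/4 --
    FD 9: (-89,0) -> (-80,0) [heading=0, draw]
    FD 15: (-80,0) -> (-65,0) [heading=0, draw]
    FD 13: (-65,0) -> (-52,0) [heading=0, draw]
    -- iteration 3/4 --
    FD 9: (-52,0) -> (-43,0) [heading=0, draw]
    FD 15: (-43,0) -> (-28,0) [heading=0, draw]
    FD 13: (-28,0) -> (-15,0) [heading=0, draw]
    -- iteration 4/4 --
    FD 9: (-15,0) -> (-6,0) [heading=0, draw]
    FD 15: (-6,0) -> (9,0) [heading=0, draw]
    FD 13: (9,0) -> (22,0) [heading=0, draw]
  ]
  -- iteration 3/4 --
  RT 180: heading 0 -> 180
  REPEAT 4 [
    -- iteration 1/4 --
    FD 9: (22,0) -> (13,0) [heading=180, draw]
    FD 15: (13,0) -> (-2,0) [heading=180, draw]
    FD 13: (-2,0) -> (-15,0) [heading=180, draw]
    -- iteration 2/4 --
    FD 9: (-15,0) -> (-24,0) [heading=180, draw]
    FD 15: (-24,0) -> (-39,0) [heading=180, draw]
    FD 13: (-39,0) -> (-52,0) [heading=180, draw]
    -- iteration 3/4 --
    FD 9: (-52,0) -> (-61,0) [heading=180, draw]
    FD 15: (-61,0) -> (-76,0) [heading=180, draw]
    FD 13: (-76,0) -> (-89,0) [heading=180, draw]
    -- iteration 4/4 --
    FD 9: (-89,0) -> (-98,0) [heading=180, draw]
    FD 15: (-98,0) -> (-113,0) [heading=180, draw]
    FD 13: (-113,0) -> (-126,0) [heading=180, draw]
  ]
  -- iteration 4/4 --
  RT 180: heading 180 -> 0
  REPEAT 4 [
    -- iteration 1/4 --
    FD 9: (-126,0) -> (-117,0) [heading=0, draw]
    FD 15: (-117,0) -> (-102,0) [heading=0, draw]
    FD 13: (-102,0) -> (-89,0) [heading=0, draw]
    -- iteration 2/4 --
    FD 9: (-89,0) -> (-80,0) [heading=0, draw]
    FD 15: (-80,0) -> (-65,0) [heading=0, draw]
    FD 13: (-65,0) -> (-52,0) [heading=0, draw]
    -- iteration 3/4 --
    FD 9: (-52,0) -> (-43,0) [heading=0, draw]
    FD 15: (-43,0) -> (-28,0) [heading=0, draw]
    FD 13: (-28,0) -> (-15,0) [heading=0, draw]
    -- iteration 4/4 --
    FD 9: (-15,0) -> (-6,0) [heading=0, draw]
    FD 15: (-6,0) -> (9,0) [heading=0, draw]
    FD 13: (9,0) -> (22,0) [heading=0, draw]
  ]
]
RT 150: heading 0 -> 210
FD 13: (22,0) -> (10.742,-6.5) [heading=210, draw]
Final: pos=(10.742,-6.5), heading=210, 51 segment(s) drawn

Segment lengths:
  seg 1: (0,0) -> (10,0), length = 10
  seg 2: (10,0) -> (22,0), length = 12
  seg 3: (22,0) -> (13,0), length = 9
  seg 4: (13,0) -> (-2,0), length = 15
  seg 5: (-2,0) -> (-15,0), length = 13
  seg 6: (-15,0) -> (-24,0), length = 9
  seg 7: (-24,0) -> (-39,0), length = 15
  seg 8: (-39,0) -> (-52,0), length = 13
  seg 9: (-52,0) -> (-61,0), length = 9
  seg 10: (-61,0) -> (-76,0), length = 15
  seg 11: (-76,0) -> (-89,0), length = 13
  seg 12: (-89,0) -> (-98,0), length = 9
  seg 13: (-98,0) -> (-113,0), length = 15
  seg 14: (-113,0) -> (-126,0), length = 13
  seg 15: (-126,0) -> (-117,0), length = 9
  seg 16: (-117,0) -> (-102,0), length = 15
  seg 17: (-102,0) -> (-89,0), length = 13
  seg 18: (-89,0) -> (-80,0), length = 9
  seg 19: (-80,0) -> (-65,0), length = 15
  seg 20: (-65,0) -> (-52,0), length = 13
  seg 21: (-52,0) -> (-43,0), length = 9
  seg 22: (-43,0) -> (-28,0), length = 15
  seg 23: (-28,0) -> (-15,0), length = 13
  seg 24: (-15,0) -> (-6,0), length = 9
  seg 25: (-6,0) -> (9,0), length = 15
  seg 26: (9,0) -> (22,0), length = 13
  seg 27: (22,0) -> (13,0), length = 9
  seg 28: (13,0) -> (-2,0), length = 15
  seg 29: (-2,0) -> (-15,0), length = 13
  seg 30: (-15,0) -> (-24,0), length = 9
  seg 31: (-24,0) -> (-39,0), length = 15
  seg 32: (-39,0) -> (-52,0), length = 13
  seg 33: (-52,0) -> (-61,0), length = 9
  seg 34: (-61,0) -> (-76,0), length = 15
  seg 35: (-76,0) -> (-89,0), length = 13
  seg 36: (-89,0) -> (-98,0), length = 9
  seg 37: (-98,0) -> (-113,0), length = 15
  seg 38: (-113,0) -> (-126,0), length = 13
  seg 39: (-126,0) -> (-117,0), length = 9
  seg 40: (-117,0) -> (-102,0), length = 15
  seg 41: (-102,0) -> (-89,0), length = 13
  seg 42: (-89,0) -> (-80,0), length = 9
  seg 43: (-80,0) -> (-65,0), length = 15
  seg 44: (-65,0) -> (-52,0), length = 13
  seg 45: (-52,0) -> (-43,0), length = 9
  seg 46: (-43,0) -> (-28,0), length = 15
  seg 47: (-28,0) -> (-15,0), length = 13
  seg 48: (-15,0) -> (-6,0), length = 9
  seg 49: (-6,0) -> (9,0), length = 15
  seg 50: (9,0) -> (22,0), length = 13
  seg 51: (22,0) -> (10.742,-6.5), length = 13
Total = 627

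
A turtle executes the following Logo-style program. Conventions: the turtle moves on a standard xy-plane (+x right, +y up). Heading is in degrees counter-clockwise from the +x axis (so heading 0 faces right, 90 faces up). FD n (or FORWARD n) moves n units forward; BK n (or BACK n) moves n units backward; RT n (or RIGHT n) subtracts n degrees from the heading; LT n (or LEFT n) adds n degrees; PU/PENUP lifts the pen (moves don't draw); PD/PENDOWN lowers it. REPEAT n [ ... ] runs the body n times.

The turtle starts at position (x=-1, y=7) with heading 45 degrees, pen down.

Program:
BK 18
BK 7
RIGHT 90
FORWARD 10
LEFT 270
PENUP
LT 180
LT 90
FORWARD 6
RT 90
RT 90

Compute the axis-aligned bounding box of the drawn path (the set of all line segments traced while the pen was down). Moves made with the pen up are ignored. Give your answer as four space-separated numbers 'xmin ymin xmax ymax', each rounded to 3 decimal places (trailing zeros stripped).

Answer: -18.678 -17.749 -1 7

Derivation:
Executing turtle program step by step:
Start: pos=(-1,7), heading=45, pen down
BK 18: (-1,7) -> (-13.728,-5.728) [heading=45, draw]
BK 7: (-13.728,-5.728) -> (-18.678,-10.678) [heading=45, draw]
RT 90: heading 45 -> 315
FD 10: (-18.678,-10.678) -> (-11.607,-17.749) [heading=315, draw]
LT 270: heading 315 -> 225
PU: pen up
LT 180: heading 225 -> 45
LT 90: heading 45 -> 135
FD 6: (-11.607,-17.749) -> (-15.849,-13.506) [heading=135, move]
RT 90: heading 135 -> 45
RT 90: heading 45 -> 315
Final: pos=(-15.849,-13.506), heading=315, 3 segment(s) drawn

Segment endpoints: x in {-18.678, -13.728, -11.607, -1}, y in {-17.749, -10.678, -5.728, 7}
xmin=-18.678, ymin=-17.749, xmax=-1, ymax=7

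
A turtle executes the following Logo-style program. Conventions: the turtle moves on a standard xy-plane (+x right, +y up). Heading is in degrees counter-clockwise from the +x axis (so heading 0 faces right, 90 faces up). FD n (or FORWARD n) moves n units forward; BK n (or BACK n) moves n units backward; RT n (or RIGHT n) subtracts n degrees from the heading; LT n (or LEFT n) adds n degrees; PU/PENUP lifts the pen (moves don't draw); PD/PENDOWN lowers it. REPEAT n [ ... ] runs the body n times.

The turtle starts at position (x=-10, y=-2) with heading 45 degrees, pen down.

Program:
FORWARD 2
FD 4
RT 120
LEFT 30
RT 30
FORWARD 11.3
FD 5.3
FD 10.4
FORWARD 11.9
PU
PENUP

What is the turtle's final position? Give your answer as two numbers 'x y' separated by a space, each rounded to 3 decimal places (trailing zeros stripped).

Executing turtle program step by step:
Start: pos=(-10,-2), heading=45, pen down
FD 2: (-10,-2) -> (-8.586,-0.586) [heading=45, draw]
FD 4: (-8.586,-0.586) -> (-5.757,2.243) [heading=45, draw]
RT 120: heading 45 -> 285
LT 30: heading 285 -> 315
RT 30: heading 315 -> 285
FD 11.3: (-5.757,2.243) -> (-2.833,-8.672) [heading=285, draw]
FD 5.3: (-2.833,-8.672) -> (-1.461,-13.792) [heading=285, draw]
FD 10.4: (-1.461,-13.792) -> (1.231,-23.837) [heading=285, draw]
FD 11.9: (1.231,-23.837) -> (4.311,-35.332) [heading=285, draw]
PU: pen up
PU: pen up
Final: pos=(4.311,-35.332), heading=285, 6 segment(s) drawn

Answer: 4.311 -35.332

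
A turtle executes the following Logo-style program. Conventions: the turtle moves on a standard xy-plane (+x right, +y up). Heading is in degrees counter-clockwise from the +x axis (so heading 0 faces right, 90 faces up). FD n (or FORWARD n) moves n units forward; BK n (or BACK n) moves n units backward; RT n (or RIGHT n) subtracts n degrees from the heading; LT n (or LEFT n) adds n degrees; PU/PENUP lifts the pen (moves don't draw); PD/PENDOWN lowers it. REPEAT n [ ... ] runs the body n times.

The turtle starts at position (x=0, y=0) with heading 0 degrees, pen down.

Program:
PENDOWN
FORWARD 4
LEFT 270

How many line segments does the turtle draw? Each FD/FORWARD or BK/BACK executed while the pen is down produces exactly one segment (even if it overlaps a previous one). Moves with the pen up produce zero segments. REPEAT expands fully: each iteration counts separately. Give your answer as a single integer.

Executing turtle program step by step:
Start: pos=(0,0), heading=0, pen down
PD: pen down
FD 4: (0,0) -> (4,0) [heading=0, draw]
LT 270: heading 0 -> 270
Final: pos=(4,0), heading=270, 1 segment(s) drawn
Segments drawn: 1

Answer: 1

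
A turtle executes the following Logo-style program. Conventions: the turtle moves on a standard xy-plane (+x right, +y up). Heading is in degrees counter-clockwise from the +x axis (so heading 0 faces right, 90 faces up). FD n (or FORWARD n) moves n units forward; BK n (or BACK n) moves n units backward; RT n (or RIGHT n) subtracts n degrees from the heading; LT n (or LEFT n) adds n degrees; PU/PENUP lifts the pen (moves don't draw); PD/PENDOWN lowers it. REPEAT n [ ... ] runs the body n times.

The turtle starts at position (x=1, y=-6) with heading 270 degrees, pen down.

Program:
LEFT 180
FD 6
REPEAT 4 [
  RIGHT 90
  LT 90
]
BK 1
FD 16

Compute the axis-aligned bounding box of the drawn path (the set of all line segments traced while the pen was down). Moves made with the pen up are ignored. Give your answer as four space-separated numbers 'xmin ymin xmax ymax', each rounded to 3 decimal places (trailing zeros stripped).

Answer: 1 -6 1 15

Derivation:
Executing turtle program step by step:
Start: pos=(1,-6), heading=270, pen down
LT 180: heading 270 -> 90
FD 6: (1,-6) -> (1,0) [heading=90, draw]
REPEAT 4 [
  -- iteration 1/4 --
  RT 90: heading 90 -> 0
  LT 90: heading 0 -> 90
  -- iteration 2/4 --
  RT 90: heading 90 -> 0
  LT 90: heading 0 -> 90
  -- iteration 3/4 --
  RT 90: heading 90 -> 0
  LT 90: heading 0 -> 90
  -- iteration 4/4 --
  RT 90: heading 90 -> 0
  LT 90: heading 0 -> 90
]
BK 1: (1,0) -> (1,-1) [heading=90, draw]
FD 16: (1,-1) -> (1,15) [heading=90, draw]
Final: pos=(1,15), heading=90, 3 segment(s) drawn

Segment endpoints: x in {1, 1, 1, 1}, y in {-6, -1, 0, 15}
xmin=1, ymin=-6, xmax=1, ymax=15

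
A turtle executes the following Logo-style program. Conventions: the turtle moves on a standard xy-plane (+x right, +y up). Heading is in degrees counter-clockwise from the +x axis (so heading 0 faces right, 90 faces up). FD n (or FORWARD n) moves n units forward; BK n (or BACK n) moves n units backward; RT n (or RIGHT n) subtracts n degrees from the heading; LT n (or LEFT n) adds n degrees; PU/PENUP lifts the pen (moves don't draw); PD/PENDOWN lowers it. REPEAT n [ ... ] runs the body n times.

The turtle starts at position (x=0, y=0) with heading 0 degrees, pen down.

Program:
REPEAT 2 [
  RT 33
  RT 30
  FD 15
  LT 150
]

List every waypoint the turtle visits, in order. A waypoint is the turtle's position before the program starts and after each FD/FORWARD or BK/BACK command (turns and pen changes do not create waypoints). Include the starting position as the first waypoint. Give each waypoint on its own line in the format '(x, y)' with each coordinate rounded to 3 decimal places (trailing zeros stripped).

Executing turtle program step by step:
Start: pos=(0,0), heading=0, pen down
REPEAT 2 [
  -- iteration 1/2 --
  RT 33: heading 0 -> 327
  RT 30: heading 327 -> 297
  FD 15: (0,0) -> (6.81,-13.365) [heading=297, draw]
  LT 150: heading 297 -> 87
  -- iteration 2/2 --
  RT 33: heading 87 -> 54
  RT 30: heading 54 -> 24
  FD 15: (6.81,-13.365) -> (20.513,-7.264) [heading=24, draw]
  LT 150: heading 24 -> 174
]
Final: pos=(20.513,-7.264), heading=174, 2 segment(s) drawn
Waypoints (3 total):
(0, 0)
(6.81, -13.365)
(20.513, -7.264)

Answer: (0, 0)
(6.81, -13.365)
(20.513, -7.264)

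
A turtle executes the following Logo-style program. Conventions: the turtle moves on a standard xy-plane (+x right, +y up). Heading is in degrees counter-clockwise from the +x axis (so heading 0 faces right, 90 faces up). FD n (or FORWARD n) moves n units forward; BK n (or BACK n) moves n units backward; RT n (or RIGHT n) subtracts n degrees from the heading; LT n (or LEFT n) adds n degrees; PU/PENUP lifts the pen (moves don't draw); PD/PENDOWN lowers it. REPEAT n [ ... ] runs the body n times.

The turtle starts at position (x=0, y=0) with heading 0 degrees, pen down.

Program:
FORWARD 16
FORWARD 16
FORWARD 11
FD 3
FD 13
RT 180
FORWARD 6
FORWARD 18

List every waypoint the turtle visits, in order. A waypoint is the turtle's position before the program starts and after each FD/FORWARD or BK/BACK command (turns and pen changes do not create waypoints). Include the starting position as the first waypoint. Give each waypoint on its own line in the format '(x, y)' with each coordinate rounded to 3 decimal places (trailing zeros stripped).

Answer: (0, 0)
(16, 0)
(32, 0)
(43, 0)
(46, 0)
(59, 0)
(53, 0)
(35, 0)

Derivation:
Executing turtle program step by step:
Start: pos=(0,0), heading=0, pen down
FD 16: (0,0) -> (16,0) [heading=0, draw]
FD 16: (16,0) -> (32,0) [heading=0, draw]
FD 11: (32,0) -> (43,0) [heading=0, draw]
FD 3: (43,0) -> (46,0) [heading=0, draw]
FD 13: (46,0) -> (59,0) [heading=0, draw]
RT 180: heading 0 -> 180
FD 6: (59,0) -> (53,0) [heading=180, draw]
FD 18: (53,0) -> (35,0) [heading=180, draw]
Final: pos=(35,0), heading=180, 7 segment(s) drawn
Waypoints (8 total):
(0, 0)
(16, 0)
(32, 0)
(43, 0)
(46, 0)
(59, 0)
(53, 0)
(35, 0)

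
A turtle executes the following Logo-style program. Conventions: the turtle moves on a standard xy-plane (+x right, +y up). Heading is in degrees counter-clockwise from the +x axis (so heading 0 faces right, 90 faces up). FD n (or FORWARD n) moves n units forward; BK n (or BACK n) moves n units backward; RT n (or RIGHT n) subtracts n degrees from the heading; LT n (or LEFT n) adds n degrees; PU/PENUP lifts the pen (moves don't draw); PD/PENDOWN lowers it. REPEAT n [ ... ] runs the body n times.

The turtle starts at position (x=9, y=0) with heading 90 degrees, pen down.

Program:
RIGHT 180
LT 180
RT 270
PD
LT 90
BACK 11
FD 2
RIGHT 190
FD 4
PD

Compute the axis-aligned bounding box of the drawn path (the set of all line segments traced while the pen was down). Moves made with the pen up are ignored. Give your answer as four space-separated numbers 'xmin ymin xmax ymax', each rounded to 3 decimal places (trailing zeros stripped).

Answer: 9 0 9.695 12.939

Derivation:
Executing turtle program step by step:
Start: pos=(9,0), heading=90, pen down
RT 180: heading 90 -> 270
LT 180: heading 270 -> 90
RT 270: heading 90 -> 180
PD: pen down
LT 90: heading 180 -> 270
BK 11: (9,0) -> (9,11) [heading=270, draw]
FD 2: (9,11) -> (9,9) [heading=270, draw]
RT 190: heading 270 -> 80
FD 4: (9,9) -> (9.695,12.939) [heading=80, draw]
PD: pen down
Final: pos=(9.695,12.939), heading=80, 3 segment(s) drawn

Segment endpoints: x in {9, 9.695}, y in {0, 9, 11, 12.939}
xmin=9, ymin=0, xmax=9.695, ymax=12.939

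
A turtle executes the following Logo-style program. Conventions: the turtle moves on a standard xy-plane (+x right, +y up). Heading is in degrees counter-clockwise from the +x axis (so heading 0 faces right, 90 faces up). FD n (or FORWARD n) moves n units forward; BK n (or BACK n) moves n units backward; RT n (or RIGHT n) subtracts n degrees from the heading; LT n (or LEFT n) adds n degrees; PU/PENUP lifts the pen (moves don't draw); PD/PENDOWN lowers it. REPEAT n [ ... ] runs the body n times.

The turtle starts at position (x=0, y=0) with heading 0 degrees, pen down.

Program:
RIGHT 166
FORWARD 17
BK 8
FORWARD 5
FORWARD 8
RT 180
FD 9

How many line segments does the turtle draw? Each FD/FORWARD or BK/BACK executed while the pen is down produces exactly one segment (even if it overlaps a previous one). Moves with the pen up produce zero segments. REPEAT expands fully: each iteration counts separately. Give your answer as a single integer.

Answer: 5

Derivation:
Executing turtle program step by step:
Start: pos=(0,0), heading=0, pen down
RT 166: heading 0 -> 194
FD 17: (0,0) -> (-16.495,-4.113) [heading=194, draw]
BK 8: (-16.495,-4.113) -> (-8.733,-2.177) [heading=194, draw]
FD 5: (-8.733,-2.177) -> (-13.584,-3.387) [heading=194, draw]
FD 8: (-13.584,-3.387) -> (-21.347,-5.322) [heading=194, draw]
RT 180: heading 194 -> 14
FD 9: (-21.347,-5.322) -> (-12.614,-3.145) [heading=14, draw]
Final: pos=(-12.614,-3.145), heading=14, 5 segment(s) drawn
Segments drawn: 5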